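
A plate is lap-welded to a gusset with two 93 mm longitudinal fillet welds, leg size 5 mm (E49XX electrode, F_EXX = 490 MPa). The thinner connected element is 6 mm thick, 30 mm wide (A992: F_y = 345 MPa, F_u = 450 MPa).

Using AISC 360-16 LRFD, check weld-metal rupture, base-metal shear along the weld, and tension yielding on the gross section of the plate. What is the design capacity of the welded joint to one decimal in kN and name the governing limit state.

Weld metal: throat = 0.707×5 = 3.535 mm, L = 2×93 = 186 mm. φR_n = 0.75 × 0.6 × 490 × 3.535 × 186 = 145.0 kN.
Base metal shear (6 mm plate): yield φR_n = 1.0×0.6×345×6×186 = 231.0 kN; rupture φR_n = 0.75×0.6×450×6×186 = 226.0 kN; take 226.0 kN (rupture).
Tension yield (gross): A_g = 30×6 = 180 mm². φR_n = 0.90 × 345 × 180 = 55.9 kN.
Governing: min(145.0, 226.0, 55.9) = 55.9 kN → gross-section yield.

55.9 kN (gross-section yield governs)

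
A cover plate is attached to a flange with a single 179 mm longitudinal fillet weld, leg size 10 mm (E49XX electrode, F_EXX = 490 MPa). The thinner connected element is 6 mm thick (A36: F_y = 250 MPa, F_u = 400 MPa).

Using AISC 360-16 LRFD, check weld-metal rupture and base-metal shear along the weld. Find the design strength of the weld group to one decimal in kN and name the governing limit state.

161.1 kN (base-metal shear governs)

Weld metal: throat = 0.707×10 = 7.07 mm, L = 179 mm. φR_n = 0.75 × 0.6 × 490 × 7.07 × 179 = 279.0 kN.
Base metal shear (6 mm plate): yield φR_n = 1.0×0.6×250×6×179 = 161.1 kN; rupture φR_n = 0.75×0.6×400×6×179 = 193.3 kN; take 161.1 kN (yield).
Governing: min(279.0, 161.1) = 161.1 kN → base-metal shear.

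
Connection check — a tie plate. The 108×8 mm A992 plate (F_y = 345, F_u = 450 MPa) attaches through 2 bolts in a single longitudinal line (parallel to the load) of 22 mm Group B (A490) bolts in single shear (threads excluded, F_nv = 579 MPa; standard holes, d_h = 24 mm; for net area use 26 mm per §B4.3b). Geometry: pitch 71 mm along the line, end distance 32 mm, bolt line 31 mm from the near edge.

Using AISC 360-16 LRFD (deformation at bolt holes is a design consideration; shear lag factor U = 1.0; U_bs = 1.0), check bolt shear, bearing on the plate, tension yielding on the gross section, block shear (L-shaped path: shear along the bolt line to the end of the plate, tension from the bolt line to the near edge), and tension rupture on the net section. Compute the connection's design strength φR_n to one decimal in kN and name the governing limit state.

152.3 kN (block shear governs)

Bolt shear: A_b = π(22)²/4 = 380.13 mm². φR_n = 0.75 × 579 × 380.13 × 2 × 1 = 330.1 kN.
Bearing (8 mm plate, F_u = 450 MPa): end bolts L_c = 32 − 24/2 = 20, R_n = min(1.2×20×8×450, 2.4×22×8×450) = 86.4 kN/bolt; interior L_c = 71 − 24 = 47, R_n = 190.08 kN/bolt. φR_n = 0.75 × (1×86.4 + 1×190.08) = 207.4 kN.
Tension yield (gross): A_g = 108×8 = 864 mm². φR_n = 0.90 × 345 × 864 = 268.3 kN.
Block shear: shear path 1×[32+1×71] = 1×103 mm, A_gv = 824, A_nv = 1×(103 − 1.5×26)×8 = 512 mm²; tension to near edge: (31 − 0.5×26)×8 = 144 mm². R_n = min(0.6×450×512, 0.6×345×824) + 1.0×450×144 = min(138.24, 170.57) + 64.8 = 203.04 kN. φR_n = 0.75 × 203.04 = 152.3 kN.
Tension rupture (net): A_n = (108 − 1×26)×8 = 656 mm² (U = 1.0, A_e = A_n). φR_n = 0.75 × 450 × 656 = 221.4 kN.
Governing: min(330.1, 207.4, 268.3, 152.3, 221.4) = 152.3 kN → block shear.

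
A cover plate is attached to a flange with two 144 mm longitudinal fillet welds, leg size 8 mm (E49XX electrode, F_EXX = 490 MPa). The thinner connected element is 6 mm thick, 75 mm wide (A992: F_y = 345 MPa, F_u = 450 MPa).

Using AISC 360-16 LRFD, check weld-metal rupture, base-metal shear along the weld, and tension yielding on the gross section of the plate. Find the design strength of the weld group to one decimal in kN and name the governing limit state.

139.7 kN (gross-section yield governs)

Weld metal: throat = 0.707×8 = 5.656 mm, L = 2×144 = 288 mm. φR_n = 0.75 × 0.6 × 490 × 5.656 × 288 = 359.2 kN.
Base metal shear (6 mm plate): yield φR_n = 1.0×0.6×345×6×288 = 357.7 kN; rupture φR_n = 0.75×0.6×450×6×288 = 349.9 kN; take 349.9 kN (rupture).
Tension yield (gross): A_g = 75×6 = 450 mm². φR_n = 0.90 × 345 × 450 = 139.7 kN.
Governing: min(359.2, 349.9, 139.7) = 139.7 kN → gross-section yield.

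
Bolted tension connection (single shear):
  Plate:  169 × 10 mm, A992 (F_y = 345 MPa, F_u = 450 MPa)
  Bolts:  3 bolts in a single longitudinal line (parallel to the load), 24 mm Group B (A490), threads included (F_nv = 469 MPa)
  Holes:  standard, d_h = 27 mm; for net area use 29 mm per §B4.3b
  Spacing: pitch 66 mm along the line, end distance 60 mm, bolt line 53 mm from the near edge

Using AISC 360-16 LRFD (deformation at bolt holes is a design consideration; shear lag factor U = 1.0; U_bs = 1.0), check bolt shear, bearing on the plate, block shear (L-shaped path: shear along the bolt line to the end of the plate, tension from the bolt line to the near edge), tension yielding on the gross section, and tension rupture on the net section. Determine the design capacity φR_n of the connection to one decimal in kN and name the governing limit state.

371.9 kN (block shear governs)

Bolt shear: A_b = π(24)²/4 = 452.39 mm². φR_n = 0.75 × 469 × 452.39 × 3 × 1 = 477.4 kN.
Bearing (10 mm plate, F_u = 450 MPa): end bolts L_c = 60 − 27/2 = 46.5, R_n = min(1.2×46.5×10×450, 2.4×24×10×450) = 251.1 kN/bolt; interior L_c = 66 − 27 = 39, R_n = 210.6 kN/bolt. φR_n = 0.75 × (1×251.1 + 2×210.6) = 504.2 kN.
Block shear: shear path 1×[60+2×66] = 1×192 mm, A_gv = 1920, A_nv = 1×(192 − 2.5×29)×10 = 1195 mm²; tension to near edge: (53 − 0.5×29)×10 = 385 mm². R_n = min(0.6×450×1195, 0.6×345×1920) + 1.0×450×385 = min(322.65, 397.44) + 173.25 = 495.9 kN. φR_n = 0.75 × 495.9 = 371.9 kN.
Tension yield (gross): A_g = 169×10 = 1690 mm². φR_n = 0.90 × 345 × 1690 = 524.7 kN.
Tension rupture (net): A_n = (169 − 1×29)×10 = 1400 mm² (U = 1.0, A_e = A_n). φR_n = 0.75 × 450 × 1400 = 472.5 kN.
Governing: min(477.4, 504.2, 371.9, 524.7, 472.5) = 371.9 kN → block shear.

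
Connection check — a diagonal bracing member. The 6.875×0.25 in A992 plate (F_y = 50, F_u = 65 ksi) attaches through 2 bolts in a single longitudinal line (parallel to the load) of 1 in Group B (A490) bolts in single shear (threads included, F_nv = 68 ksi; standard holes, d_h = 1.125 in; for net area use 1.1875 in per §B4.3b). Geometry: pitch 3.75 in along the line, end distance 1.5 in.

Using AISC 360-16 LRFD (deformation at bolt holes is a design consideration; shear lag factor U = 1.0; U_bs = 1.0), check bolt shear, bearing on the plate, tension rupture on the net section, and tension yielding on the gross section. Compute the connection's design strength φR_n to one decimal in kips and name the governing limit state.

43.0 kips (bearing governs)

Bolt shear: A_b = π(1)²/4 = 0.7854 in². φR_n = 0.75 × 68 × 0.7854 × 2 × 1 = 80.1 kips.
Bearing (0.25 in plate, F_u = 65 ksi): end bolts L_c = 1.5 − 1.125/2 = 0.9375, R_n = min(1.2×0.9375×0.25×65, 2.4×1×0.25×65) = 18.281 kips/bolt; interior L_c = 3.75 − 1.125 = 2.625, R_n = 39 kips/bolt. φR_n = 0.75 × (1×18.281 + 1×39) = 43.0 kips.
Tension rupture (net): A_n = (6.875 − 1×1.1875)×0.25 = 1.4219 in² (U = 1.0, A_e = A_n). φR_n = 0.75 × 65 × 1.4219 = 69.3 kips.
Tension yield (gross): A_g = 6.875×0.25 = 1.7188 in². φR_n = 0.90 × 50 × 1.7188 = 77.3 kips.
Governing: min(80.1, 43.0, 69.3, 77.3) = 43.0 kips → bearing.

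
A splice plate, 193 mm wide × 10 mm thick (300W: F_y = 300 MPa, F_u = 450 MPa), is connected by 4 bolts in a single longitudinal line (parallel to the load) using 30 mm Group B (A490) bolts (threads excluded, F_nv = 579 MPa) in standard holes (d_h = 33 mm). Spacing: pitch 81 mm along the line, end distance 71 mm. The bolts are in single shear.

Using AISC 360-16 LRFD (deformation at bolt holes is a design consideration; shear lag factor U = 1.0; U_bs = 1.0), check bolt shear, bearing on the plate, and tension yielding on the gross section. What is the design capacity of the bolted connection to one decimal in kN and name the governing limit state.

Bolt shear: A_b = π(30)²/4 = 706.86 mm². φR_n = 0.75 × 579 × 706.86 × 4 × 1 = 1227.8 kN.
Bearing (10 mm plate, F_u = 450 MPa): end bolts L_c = 71 − 33/2 = 54.5, R_n = min(1.2×54.5×10×450, 2.4×30×10×450) = 294.3 kN/bolt; interior L_c = 81 − 33 = 48, R_n = 259.2 kN/bolt. φR_n = 0.75 × (1×294.3 + 3×259.2) = 803.9 kN.
Tension yield (gross): A_g = 193×10 = 1930 mm². φR_n = 0.90 × 300 × 1930 = 521.1 kN.
Governing: min(1227.8, 803.9, 521.1) = 521.1 kN → gross-section yield.

521.1 kN (gross-section yield governs)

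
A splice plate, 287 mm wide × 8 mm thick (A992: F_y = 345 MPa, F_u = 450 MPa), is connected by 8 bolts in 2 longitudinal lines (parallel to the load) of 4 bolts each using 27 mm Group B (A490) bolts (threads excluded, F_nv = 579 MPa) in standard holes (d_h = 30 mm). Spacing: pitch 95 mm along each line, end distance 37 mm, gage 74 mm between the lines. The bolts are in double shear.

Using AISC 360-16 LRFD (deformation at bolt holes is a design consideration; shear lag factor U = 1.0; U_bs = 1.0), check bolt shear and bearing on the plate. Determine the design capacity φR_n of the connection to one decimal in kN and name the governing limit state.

Bolt shear: A_b = π(27)²/4 = 572.56 mm². φR_n = 0.75 × 579 × 572.56 × 8 × 2 = 3978.1 kN.
Bearing (8 mm plate, F_u = 450 MPa): end bolts L_c = 37 − 30/2 = 22, R_n = min(1.2×22×8×450, 2.4×27×8×450) = 95.04 kN/bolt; interior L_c = 95 − 30 = 65, R_n = 233.28 kN/bolt. φR_n = 0.75 × (2×95.04 + 6×233.28) = 1192.3 kN.
Governing: min(3978.1, 1192.3) = 1192.3 kN → bearing.

1192.3 kN (bearing governs)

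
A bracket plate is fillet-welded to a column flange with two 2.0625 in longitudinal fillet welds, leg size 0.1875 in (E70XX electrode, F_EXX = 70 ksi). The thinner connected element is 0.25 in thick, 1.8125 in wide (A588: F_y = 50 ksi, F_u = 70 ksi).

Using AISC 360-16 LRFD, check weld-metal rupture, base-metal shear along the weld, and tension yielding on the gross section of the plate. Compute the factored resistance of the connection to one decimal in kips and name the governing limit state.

17.2 kips (weld metal governs)

Weld metal: throat = 0.707×0.1875 = 0.13256 in, L = 2×2.0625 = 4.125 in. φR_n = 0.75 × 0.6 × 70 × 0.13256 × 4.125 = 17.2 kips.
Base metal shear (0.25 in plate): yield φR_n = 1.0×0.6×50×0.25×4.125 = 30.9 kips; rupture φR_n = 0.75×0.6×70×0.25×4.125 = 32.5 kips; take 30.9 kips (yield).
Tension yield (gross): A_g = 1.8125×0.25 = 0.45313 in². φR_n = 0.90 × 50 × 0.45313 = 20.4 kips.
Governing: min(17.2, 30.9, 20.4) = 17.2 kips → weld metal.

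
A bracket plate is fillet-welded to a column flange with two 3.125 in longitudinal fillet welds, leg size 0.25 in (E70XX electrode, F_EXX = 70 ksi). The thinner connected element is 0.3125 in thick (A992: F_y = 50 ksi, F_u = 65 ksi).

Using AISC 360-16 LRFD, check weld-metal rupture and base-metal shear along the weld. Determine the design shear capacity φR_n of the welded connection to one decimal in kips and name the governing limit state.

34.8 kips (weld metal governs)

Weld metal: throat = 0.707×0.25 = 0.17675 in, L = 2×3.125 = 6.25 in. φR_n = 0.75 × 0.6 × 70 × 0.17675 × 6.25 = 34.8 kips.
Base metal shear (0.3125 in plate): yield φR_n = 1.0×0.6×50×0.3125×6.25 = 58.6 kips; rupture φR_n = 0.75×0.6×65×0.3125×6.25 = 57.1 kips; take 57.1 kips (rupture).
Governing: min(34.8, 57.1) = 34.8 kips → weld metal.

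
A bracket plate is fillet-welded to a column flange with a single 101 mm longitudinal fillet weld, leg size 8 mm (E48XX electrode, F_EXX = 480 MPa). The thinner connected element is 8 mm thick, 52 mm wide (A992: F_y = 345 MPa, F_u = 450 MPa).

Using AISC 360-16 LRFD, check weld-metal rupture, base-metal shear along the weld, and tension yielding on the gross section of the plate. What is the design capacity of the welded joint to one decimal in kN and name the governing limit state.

Weld metal: throat = 0.707×8 = 5.656 mm, L = 101 mm. φR_n = 0.75 × 0.6 × 480 × 5.656 × 101 = 123.4 kN.
Base metal shear (8 mm plate): yield φR_n = 1.0×0.6×345×8×101 = 167.3 kN; rupture φR_n = 0.75×0.6×450×8×101 = 163.6 kN; take 163.6 kN (rupture).
Tension yield (gross): A_g = 52×8 = 416 mm². φR_n = 0.90 × 345 × 416 = 129.2 kN.
Governing: min(123.4, 163.6, 129.2) = 123.4 kN → weld metal.

123.4 kN (weld metal governs)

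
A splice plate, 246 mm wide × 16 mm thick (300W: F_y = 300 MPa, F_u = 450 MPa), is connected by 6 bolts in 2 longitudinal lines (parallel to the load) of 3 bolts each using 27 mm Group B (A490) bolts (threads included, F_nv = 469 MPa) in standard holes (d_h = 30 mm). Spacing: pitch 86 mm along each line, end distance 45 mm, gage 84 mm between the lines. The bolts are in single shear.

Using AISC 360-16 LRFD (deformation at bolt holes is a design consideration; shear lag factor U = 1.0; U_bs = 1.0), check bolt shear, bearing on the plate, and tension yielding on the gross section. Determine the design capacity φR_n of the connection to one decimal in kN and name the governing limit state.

1062.7 kN (gross-section yield governs)

Bolt shear: A_b = π(27)²/4 = 572.56 mm². φR_n = 0.75 × 469 × 572.56 × 6 × 1 = 1208.4 kN.
Bearing (16 mm plate, F_u = 450 MPa): end bolts L_c = 45 − 30/2 = 30, R_n = min(1.2×30×16×450, 2.4×27×16×450) = 259.2 kN/bolt; interior L_c = 86 − 30 = 56, R_n = 466.56 kN/bolt. φR_n = 0.75 × (2×259.2 + 4×466.56) = 1788.5 kN.
Tension yield (gross): A_g = 246×16 = 3936 mm². φR_n = 0.90 × 300 × 3936 = 1062.7 kN.
Governing: min(1208.4, 1788.5, 1062.7) = 1062.7 kN → gross-section yield.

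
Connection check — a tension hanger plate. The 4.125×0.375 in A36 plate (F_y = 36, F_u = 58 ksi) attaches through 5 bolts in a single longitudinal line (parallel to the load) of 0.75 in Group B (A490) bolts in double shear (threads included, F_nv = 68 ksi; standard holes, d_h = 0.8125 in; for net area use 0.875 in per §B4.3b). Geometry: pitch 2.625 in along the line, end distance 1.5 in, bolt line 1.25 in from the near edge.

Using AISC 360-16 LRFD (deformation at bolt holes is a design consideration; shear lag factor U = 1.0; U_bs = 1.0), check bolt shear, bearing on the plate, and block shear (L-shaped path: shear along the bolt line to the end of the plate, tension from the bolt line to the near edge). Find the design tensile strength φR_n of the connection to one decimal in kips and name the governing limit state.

86.2 kips (block shear governs)

Bolt shear: A_b = π(0.75)²/4 = 0.44179 in². φR_n = 0.75 × 68 × 0.44179 × 5 × 2 = 225.3 kips.
Bearing (0.375 in plate, F_u = 58 ksi): end bolts L_c = 1.5 − 0.8125/2 = 1.09375, R_n = min(1.2×1.09375×0.375×58, 2.4×0.75×0.375×58) = 28.547 kips/bolt; interior L_c = 2.625 − 0.8125 = 1.8125, R_n = 39.15 kips/bolt. φR_n = 0.75 × (1×28.547 + 4×39.15) = 138.9 kips.
Block shear: shear path 1×[1.5+4×2.625] = 1×12 in, A_gv = 4.5, A_nv = 1×(12 − 4.5×0.875)×0.375 = 3.0234 in²; tension to near edge: (1.25 − 0.5×0.875)×0.375 = 0.30469 in². R_n = min(0.6×58×3.0234, 0.6×36×4.5) + 1.0×58×0.30469 = min(105.21, 97.2) + 17.672 = 114.87 kips. φR_n = 0.75 × 114.87 = 86.2 kips.
Governing: min(225.3, 138.9, 86.2) = 86.2 kips → block shear.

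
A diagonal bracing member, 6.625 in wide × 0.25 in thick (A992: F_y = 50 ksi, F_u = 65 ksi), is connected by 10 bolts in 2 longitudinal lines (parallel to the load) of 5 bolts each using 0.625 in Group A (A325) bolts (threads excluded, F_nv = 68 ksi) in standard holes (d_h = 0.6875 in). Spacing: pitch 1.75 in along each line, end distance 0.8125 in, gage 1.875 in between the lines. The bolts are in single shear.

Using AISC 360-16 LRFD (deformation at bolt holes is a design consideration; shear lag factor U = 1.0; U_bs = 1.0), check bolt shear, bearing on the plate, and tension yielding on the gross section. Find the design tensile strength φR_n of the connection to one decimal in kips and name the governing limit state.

74.5 kips (gross-section yield governs)

Bolt shear: A_b = π(0.625)²/4 = 0.3068 in². φR_n = 0.75 × 68 × 0.3068 × 10 × 1 = 156.5 kips.
Bearing (0.25 in plate, F_u = 65 ksi): end bolts L_c = 0.8125 − 0.6875/2 = 0.46875, R_n = min(1.2×0.46875×0.25×65, 2.4×0.625×0.25×65) = 9.1406 kips/bolt; interior L_c = 1.75 − 0.6875 = 1.0625, R_n = 20.719 kips/bolt. φR_n = 0.75 × (2×9.1406 + 8×20.719) = 138.0 kips.
Tension yield (gross): A_g = 6.625×0.25 = 1.6563 in². φR_n = 0.90 × 50 × 1.6563 = 74.5 kips.
Governing: min(156.5, 138.0, 74.5) = 74.5 kips → gross-section yield.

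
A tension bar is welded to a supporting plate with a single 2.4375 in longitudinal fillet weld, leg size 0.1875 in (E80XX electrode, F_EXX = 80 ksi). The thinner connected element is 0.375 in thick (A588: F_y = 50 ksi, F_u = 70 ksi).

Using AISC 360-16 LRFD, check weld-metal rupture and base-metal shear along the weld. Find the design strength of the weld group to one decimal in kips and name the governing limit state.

11.6 kips (weld metal governs)

Weld metal: throat = 0.707×0.1875 = 0.13256 in, L = 2.4375 in. φR_n = 0.75 × 0.6 × 80 × 0.13256 × 2.4375 = 11.6 kips.
Base metal shear (0.375 in plate): yield φR_n = 1.0×0.6×50×0.375×2.4375 = 27.4 kips; rupture φR_n = 0.75×0.6×70×0.375×2.4375 = 28.8 kips; take 27.4 kips (yield).
Governing: min(11.6, 27.4) = 11.6 kips → weld metal.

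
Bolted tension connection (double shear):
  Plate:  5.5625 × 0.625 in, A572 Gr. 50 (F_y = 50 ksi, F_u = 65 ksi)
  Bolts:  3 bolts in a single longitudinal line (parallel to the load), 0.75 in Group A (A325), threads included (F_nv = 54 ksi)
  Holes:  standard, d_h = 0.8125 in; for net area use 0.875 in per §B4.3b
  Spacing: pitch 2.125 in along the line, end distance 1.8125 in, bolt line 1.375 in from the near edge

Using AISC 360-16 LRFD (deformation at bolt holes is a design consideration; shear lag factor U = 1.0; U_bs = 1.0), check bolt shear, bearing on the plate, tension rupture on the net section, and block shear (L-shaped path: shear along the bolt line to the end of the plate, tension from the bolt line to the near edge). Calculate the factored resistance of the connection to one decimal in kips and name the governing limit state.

99.4 kips (block shear governs)

Bolt shear: A_b = π(0.75)²/4 = 0.44179 in². φR_n = 0.75 × 54 × 0.44179 × 3 × 2 = 107.4 kips.
Bearing (0.625 in plate, F_u = 65 ksi): end bolts L_c = 1.8125 − 0.8125/2 = 1.40625, R_n = min(1.2×1.40625×0.625×65, 2.4×0.75×0.625×65) = 68.555 kips/bolt; interior L_c = 2.125 − 0.8125 = 1.3125, R_n = 63.984 kips/bolt. φR_n = 0.75 × (1×68.555 + 2×63.984) = 147.4 kips.
Tension rupture (net): A_n = (5.5625 − 1×0.875)×0.625 = 2.9297 in² (U = 1.0, A_e = A_n). φR_n = 0.75 × 65 × 2.9297 = 142.8 kips.
Block shear: shear path 1×[1.8125+2×2.125] = 1×6.0625 in, A_gv = 3.7891, A_nv = 1×(6.0625 − 2.5×0.875)×0.625 = 2.4219 in²; tension to near edge: (1.375 − 0.5×0.875)×0.625 = 0.58594 in². R_n = min(0.6×65×2.4219, 0.6×50×3.7891) + 1.0×65×0.58594 = min(94.454, 113.67) + 38.086 = 132.54 kips. φR_n = 0.75 × 132.54 = 99.4 kips.
Governing: min(107.4, 147.4, 142.8, 99.4) = 99.4 kips → block shear.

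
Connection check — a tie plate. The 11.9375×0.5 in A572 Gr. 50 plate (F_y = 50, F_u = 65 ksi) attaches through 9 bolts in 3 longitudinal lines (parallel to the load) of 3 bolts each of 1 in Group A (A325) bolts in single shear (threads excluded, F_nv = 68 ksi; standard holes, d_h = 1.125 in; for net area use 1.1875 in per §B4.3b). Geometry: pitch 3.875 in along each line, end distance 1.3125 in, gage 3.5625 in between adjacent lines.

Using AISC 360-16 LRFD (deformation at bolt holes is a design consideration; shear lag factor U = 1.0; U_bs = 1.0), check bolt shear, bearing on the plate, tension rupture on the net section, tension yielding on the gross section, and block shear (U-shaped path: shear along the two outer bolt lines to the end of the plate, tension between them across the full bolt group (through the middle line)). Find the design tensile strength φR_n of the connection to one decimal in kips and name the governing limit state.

Bolt shear: A_b = π(1)²/4 = 0.7854 in². φR_n = 0.75 × 68 × 0.7854 × 9 × 1 = 360.5 kips.
Bearing (0.5 in plate, F_u = 65 ksi): end bolts L_c = 1.3125 − 1.125/2 = 0.75, R_n = min(1.2×0.75×0.5×65, 2.4×1×0.5×65) = 29.25 kips/bolt; interior L_c = 3.875 − 1.125 = 2.75, R_n = 78 kips/bolt. φR_n = 0.75 × (3×29.25 + 6×78) = 416.8 kips.
Tension rupture (net): A_n = (11.9375 − 3×1.1875)×0.5 = 4.1875 in² (U = 1.0, A_e = A_n). φR_n = 0.75 × 65 × 4.1875 = 204.1 kips.
Tension yield (gross): A_g = 11.9375×0.5 = 5.9688 in². φR_n = 0.90 × 50 × 5.9688 = 268.6 kips.
Block shear: shear path 2×[1.3125+2×3.875] = 2×9.0625 in, A_gv = 9.0625, A_nv = 2×(9.0625 − 2.5×1.1875)×0.5 = 6.0938 in²; tension across gage: (7.125 − 2×1.1875)×0.5 = 2.375 in². R_n = min(0.6×65×6.0938, 0.6×50×9.0625) + 1.0×65×2.375 = min(237.66, 271.88) + 154.38 = 392.04 kips. φR_n = 0.75 × 392.04 = 294.0 kips.
Governing: min(360.5, 416.8, 204.1, 268.6, 294.0) = 204.1 kips → net-section rupture.

204.1 kips (net-section rupture governs)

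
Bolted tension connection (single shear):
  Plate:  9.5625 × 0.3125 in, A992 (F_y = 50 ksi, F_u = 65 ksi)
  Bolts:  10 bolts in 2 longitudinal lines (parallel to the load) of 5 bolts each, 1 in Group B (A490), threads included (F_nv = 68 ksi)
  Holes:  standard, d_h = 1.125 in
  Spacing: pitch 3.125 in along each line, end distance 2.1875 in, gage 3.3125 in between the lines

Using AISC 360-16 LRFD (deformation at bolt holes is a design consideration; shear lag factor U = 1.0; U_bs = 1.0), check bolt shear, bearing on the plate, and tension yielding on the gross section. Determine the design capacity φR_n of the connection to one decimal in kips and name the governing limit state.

Bolt shear: A_b = π(1)²/4 = 0.7854 in². φR_n = 0.75 × 68 × 0.7854 × 10 × 1 = 400.6 kips.
Bearing (0.3125 in plate, F_u = 65 ksi): end bolts L_c = 2.1875 − 1.125/2 = 1.625, R_n = min(1.2×1.625×0.3125×65, 2.4×1×0.3125×65) = 39.609 kips/bolt; interior L_c = 3.125 − 1.125 = 2, R_n = 48.75 kips/bolt. φR_n = 0.75 × (2×39.609 + 8×48.75) = 351.9 kips.
Tension yield (gross): A_g = 9.5625×0.3125 = 2.9883 in². φR_n = 0.90 × 50 × 2.9883 = 134.5 kips.
Governing: min(400.6, 351.9, 134.5) = 134.5 kips → gross-section yield.

134.5 kips (gross-section yield governs)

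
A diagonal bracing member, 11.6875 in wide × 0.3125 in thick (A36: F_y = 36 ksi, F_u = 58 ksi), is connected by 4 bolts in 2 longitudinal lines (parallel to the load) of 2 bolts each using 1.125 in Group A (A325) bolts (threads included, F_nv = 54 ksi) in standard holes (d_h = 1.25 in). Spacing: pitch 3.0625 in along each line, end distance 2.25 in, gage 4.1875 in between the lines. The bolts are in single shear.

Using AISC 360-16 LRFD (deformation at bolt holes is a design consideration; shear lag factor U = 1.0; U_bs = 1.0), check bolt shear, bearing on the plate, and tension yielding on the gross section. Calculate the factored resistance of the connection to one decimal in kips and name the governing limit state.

112.1 kips (bearing governs)

Bolt shear: A_b = π(1.125)²/4 = 0.99402 in². φR_n = 0.75 × 54 × 0.99402 × 4 × 1 = 161.0 kips.
Bearing (0.3125 in plate, F_u = 58 ksi): end bolts L_c = 2.25 − 1.25/2 = 1.625, R_n = min(1.2×1.625×0.3125×58, 2.4×1.125×0.3125×58) = 35.344 kips/bolt; interior L_c = 3.0625 − 1.25 = 1.8125, R_n = 39.422 kips/bolt. φR_n = 0.75 × (2×35.344 + 2×39.422) = 112.1 kips.
Tension yield (gross): A_g = 11.6875×0.3125 = 3.6523 in². φR_n = 0.90 × 36 × 3.6523 = 118.3 kips.
Governing: min(161.0, 112.1, 118.3) = 112.1 kips → bearing.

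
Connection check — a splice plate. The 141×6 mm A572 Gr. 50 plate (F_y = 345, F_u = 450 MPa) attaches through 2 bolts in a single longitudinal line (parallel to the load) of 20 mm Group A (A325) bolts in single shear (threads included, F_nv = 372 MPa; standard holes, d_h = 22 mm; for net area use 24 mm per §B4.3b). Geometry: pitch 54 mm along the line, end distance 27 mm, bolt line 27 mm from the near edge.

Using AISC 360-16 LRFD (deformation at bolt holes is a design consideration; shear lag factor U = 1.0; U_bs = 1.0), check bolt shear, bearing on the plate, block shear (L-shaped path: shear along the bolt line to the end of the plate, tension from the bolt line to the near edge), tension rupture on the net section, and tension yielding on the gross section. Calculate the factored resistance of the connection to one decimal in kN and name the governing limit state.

85.1 kN (block shear governs)

Bolt shear: A_b = π(20)²/4 = 314.16 mm². φR_n = 0.75 × 372 × 314.16 × 2 × 1 = 175.3 kN.
Bearing (6 mm plate, F_u = 450 MPa): end bolts L_c = 27 − 22/2 = 16, R_n = min(1.2×16×6×450, 2.4×20×6×450) = 51.84 kN/bolt; interior L_c = 54 − 22 = 32, R_n = 103.68 kN/bolt. φR_n = 0.75 × (1×51.84 + 1×103.68) = 116.6 kN.
Block shear: shear path 1×[27+1×54] = 1×81 mm, A_gv = 486, A_nv = 1×(81 − 1.5×24)×6 = 270 mm²; tension to near edge: (27 − 0.5×24)×6 = 90 mm². R_n = min(0.6×450×270, 0.6×345×486) + 1.0×450×90 = min(72.9, 100.6) + 40.5 = 113.4 kN. φR_n = 0.75 × 113.4 = 85.1 kN.
Tension rupture (net): A_n = (141 − 1×24)×6 = 702 mm² (U = 1.0, A_e = A_n). φR_n = 0.75 × 450 × 702 = 236.9 kN.
Tension yield (gross): A_g = 141×6 = 846 mm². φR_n = 0.90 × 345 × 846 = 262.7 kN.
Governing: min(175.3, 116.6, 85.1, 236.9, 262.7) = 85.1 kN → block shear.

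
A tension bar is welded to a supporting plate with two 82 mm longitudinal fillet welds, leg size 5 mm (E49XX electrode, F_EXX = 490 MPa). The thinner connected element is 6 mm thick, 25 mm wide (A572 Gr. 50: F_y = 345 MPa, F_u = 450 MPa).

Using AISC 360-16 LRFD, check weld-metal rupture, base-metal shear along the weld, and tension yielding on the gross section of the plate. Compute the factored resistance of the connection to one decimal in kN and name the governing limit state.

Weld metal: throat = 0.707×5 = 3.535 mm, L = 2×82 = 164 mm. φR_n = 0.75 × 0.6 × 490 × 3.535 × 164 = 127.8 kN.
Base metal shear (6 mm plate): yield φR_n = 1.0×0.6×345×6×164 = 203.7 kN; rupture φR_n = 0.75×0.6×450×6×164 = 199.3 kN; take 199.3 kN (rupture).
Tension yield (gross): A_g = 25×6 = 150 mm². φR_n = 0.90 × 345 × 150 = 46.6 kN.
Governing: min(127.8, 199.3, 46.6) = 46.6 kN → gross-section yield.

46.6 kN (gross-section yield governs)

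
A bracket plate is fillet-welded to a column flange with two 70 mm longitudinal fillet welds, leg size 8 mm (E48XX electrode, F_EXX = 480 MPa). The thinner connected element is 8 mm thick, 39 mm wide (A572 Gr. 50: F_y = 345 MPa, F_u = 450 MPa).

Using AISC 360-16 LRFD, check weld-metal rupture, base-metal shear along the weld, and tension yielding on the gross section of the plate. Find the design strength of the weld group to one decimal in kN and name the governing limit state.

96.9 kN (gross-section yield governs)

Weld metal: throat = 0.707×8 = 5.656 mm, L = 2×70 = 140 mm. φR_n = 0.75 × 0.6 × 480 × 5.656 × 140 = 171.0 kN.
Base metal shear (8 mm plate): yield φR_n = 1.0×0.6×345×8×140 = 231.8 kN; rupture φR_n = 0.75×0.6×450×8×140 = 226.8 kN; take 226.8 kN (rupture).
Tension yield (gross): A_g = 39×8 = 312 mm². φR_n = 0.90 × 345 × 312 = 96.9 kN.
Governing: min(171.0, 226.8, 96.9) = 96.9 kN → gross-section yield.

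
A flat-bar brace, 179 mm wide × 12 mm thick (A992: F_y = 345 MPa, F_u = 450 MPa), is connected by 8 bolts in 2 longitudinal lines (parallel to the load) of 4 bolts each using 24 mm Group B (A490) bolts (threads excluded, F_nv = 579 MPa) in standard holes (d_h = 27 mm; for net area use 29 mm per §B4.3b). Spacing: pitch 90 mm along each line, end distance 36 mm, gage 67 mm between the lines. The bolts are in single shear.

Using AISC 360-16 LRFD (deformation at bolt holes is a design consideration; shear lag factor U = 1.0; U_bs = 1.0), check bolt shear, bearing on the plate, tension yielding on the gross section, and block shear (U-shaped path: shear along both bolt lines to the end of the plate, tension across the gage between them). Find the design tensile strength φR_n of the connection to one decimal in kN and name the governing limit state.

Bolt shear: A_b = π(24)²/4 = 452.39 mm². φR_n = 0.75 × 579 × 452.39 × 8 × 1 = 1571.6 kN.
Bearing (12 mm plate, F_u = 450 MPa): end bolts L_c = 36 − 27/2 = 22.5, R_n = min(1.2×22.5×12×450, 2.4×24×12×450) = 145.8 kN/bolt; interior L_c = 90 − 27 = 63, R_n = 311.04 kN/bolt. φR_n = 0.75 × (2×145.8 + 6×311.04) = 1618.4 kN.
Tension yield (gross): A_g = 179×12 = 2148 mm². φR_n = 0.90 × 345 × 2148 = 667.0 kN.
Block shear: shear path 2×[36+3×90] = 2×306 mm, A_gv = 7344, A_nv = 2×(306 − 3.5×29)×12 = 4908 mm²; tension across gage: (67 − 1×29)×12 = 456 mm². R_n = min(0.6×450×4908, 0.6×345×7344) + 1.0×450×456 = min(1325.2, 1520.2) + 205.2 = 1530.4 kN. φR_n = 0.75 × 1530.4 = 1147.8 kN.
Governing: min(1571.6, 1618.4, 667.0, 1147.8) = 667.0 kN → gross-section yield.

667.0 kN (gross-section yield governs)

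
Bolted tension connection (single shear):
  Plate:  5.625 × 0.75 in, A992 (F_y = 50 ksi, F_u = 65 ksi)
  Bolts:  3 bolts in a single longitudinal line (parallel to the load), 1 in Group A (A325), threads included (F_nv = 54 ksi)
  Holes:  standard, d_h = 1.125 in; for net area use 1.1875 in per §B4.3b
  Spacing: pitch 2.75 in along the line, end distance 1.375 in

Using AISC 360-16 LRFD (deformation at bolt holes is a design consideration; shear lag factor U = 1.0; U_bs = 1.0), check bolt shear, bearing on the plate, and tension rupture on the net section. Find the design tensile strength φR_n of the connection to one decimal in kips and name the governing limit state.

Bolt shear: A_b = π(1)²/4 = 0.7854 in². φR_n = 0.75 × 54 × 0.7854 × 3 × 1 = 95.4 kips.
Bearing (0.75 in plate, F_u = 65 ksi): end bolts L_c = 1.375 − 1.125/2 = 0.8125, R_n = min(1.2×0.8125×0.75×65, 2.4×1×0.75×65) = 47.531 kips/bolt; interior L_c = 2.75 − 1.125 = 1.625, R_n = 95.063 kips/bolt. φR_n = 0.75 × (1×47.531 + 2×95.063) = 178.2 kips.
Tension rupture (net): A_n = (5.625 − 1×1.1875)×0.75 = 3.3281 in² (U = 1.0, A_e = A_n). φR_n = 0.75 × 65 × 3.3281 = 162.2 kips.
Governing: min(95.4, 178.2, 162.2) = 95.4 kips → bolt shear.

95.4 kips (bolt shear governs)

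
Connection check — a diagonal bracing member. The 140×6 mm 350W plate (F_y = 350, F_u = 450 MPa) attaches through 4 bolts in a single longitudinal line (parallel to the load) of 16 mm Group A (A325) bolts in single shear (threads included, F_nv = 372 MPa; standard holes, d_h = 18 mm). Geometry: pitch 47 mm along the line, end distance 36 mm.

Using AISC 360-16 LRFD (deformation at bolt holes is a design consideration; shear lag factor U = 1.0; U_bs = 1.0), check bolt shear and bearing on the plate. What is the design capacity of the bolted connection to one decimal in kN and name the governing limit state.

224.4 kN (bolt shear governs)

Bolt shear: A_b = π(16)²/4 = 201.06 mm². φR_n = 0.75 × 372 × 201.06 × 4 × 1 = 224.4 kN.
Bearing (6 mm plate, F_u = 450 MPa): end bolts L_c = 36 − 18/2 = 27, R_n = min(1.2×27×6×450, 2.4×16×6×450) = 87.48 kN/bolt; interior L_c = 47 − 18 = 29, R_n = 93.96 kN/bolt. φR_n = 0.75 × (1×87.48 + 3×93.96) = 277.0 kN.
Governing: min(224.4, 277.0) = 224.4 kN → bolt shear.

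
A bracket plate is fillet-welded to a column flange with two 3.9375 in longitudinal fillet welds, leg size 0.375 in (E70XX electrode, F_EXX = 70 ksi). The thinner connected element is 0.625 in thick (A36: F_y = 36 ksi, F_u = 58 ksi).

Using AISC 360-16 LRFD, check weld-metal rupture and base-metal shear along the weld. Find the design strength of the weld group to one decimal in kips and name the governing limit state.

Weld metal: throat = 0.707×0.375 = 0.26513 in, L = 2×3.9375 = 7.875 in. φR_n = 0.75 × 0.6 × 70 × 0.26513 × 7.875 = 65.8 kips.
Base metal shear (0.625 in plate): yield φR_n = 1.0×0.6×36×0.625×7.875 = 106.3 kips; rupture φR_n = 0.75×0.6×58×0.625×7.875 = 128.5 kips; take 106.3 kips (yield).
Governing: min(65.8, 106.3) = 65.8 kips → weld metal.

65.8 kips (weld metal governs)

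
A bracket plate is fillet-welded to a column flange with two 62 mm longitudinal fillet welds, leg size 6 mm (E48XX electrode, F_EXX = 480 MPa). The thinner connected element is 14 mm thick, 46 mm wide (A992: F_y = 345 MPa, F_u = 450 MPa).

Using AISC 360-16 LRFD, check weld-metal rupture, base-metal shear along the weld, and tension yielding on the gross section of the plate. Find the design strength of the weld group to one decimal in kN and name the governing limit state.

113.6 kN (weld metal governs)

Weld metal: throat = 0.707×6 = 4.242 mm, L = 2×62 = 124 mm. φR_n = 0.75 × 0.6 × 480 × 4.242 × 124 = 113.6 kN.
Base metal shear (14 mm plate): yield φR_n = 1.0×0.6×345×14×124 = 359.4 kN; rupture φR_n = 0.75×0.6×450×14×124 = 351.5 kN; take 351.5 kN (rupture).
Tension yield (gross): A_g = 46×14 = 644 mm². φR_n = 0.90 × 345 × 644 = 200.0 kN.
Governing: min(113.6, 351.5, 200.0) = 113.6 kN → weld metal.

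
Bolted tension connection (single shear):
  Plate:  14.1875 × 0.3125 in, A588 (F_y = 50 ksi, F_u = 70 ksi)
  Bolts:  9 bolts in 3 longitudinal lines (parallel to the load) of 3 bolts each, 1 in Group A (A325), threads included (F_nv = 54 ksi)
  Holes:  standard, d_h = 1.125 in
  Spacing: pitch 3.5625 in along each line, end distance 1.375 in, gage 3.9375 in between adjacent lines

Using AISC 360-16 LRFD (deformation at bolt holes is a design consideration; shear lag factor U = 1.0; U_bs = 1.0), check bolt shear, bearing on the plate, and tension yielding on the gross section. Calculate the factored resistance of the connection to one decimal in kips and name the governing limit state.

Bolt shear: A_b = π(1)²/4 = 0.7854 in². φR_n = 0.75 × 54 × 0.7854 × 9 × 1 = 286.3 kips.
Bearing (0.3125 in plate, F_u = 70 ksi): end bolts L_c = 1.375 − 1.125/2 = 0.8125, R_n = min(1.2×0.8125×0.3125×70, 2.4×1×0.3125×70) = 21.328 kips/bolt; interior L_c = 3.5625 − 1.125 = 2.4375, R_n = 52.5 kips/bolt. φR_n = 0.75 × (3×21.328 + 6×52.5) = 284.2 kips.
Tension yield (gross): A_g = 14.1875×0.3125 = 4.4336 in². φR_n = 0.90 × 50 × 4.4336 = 199.5 kips.
Governing: min(286.3, 284.2, 199.5) = 199.5 kips → gross-section yield.

199.5 kips (gross-section yield governs)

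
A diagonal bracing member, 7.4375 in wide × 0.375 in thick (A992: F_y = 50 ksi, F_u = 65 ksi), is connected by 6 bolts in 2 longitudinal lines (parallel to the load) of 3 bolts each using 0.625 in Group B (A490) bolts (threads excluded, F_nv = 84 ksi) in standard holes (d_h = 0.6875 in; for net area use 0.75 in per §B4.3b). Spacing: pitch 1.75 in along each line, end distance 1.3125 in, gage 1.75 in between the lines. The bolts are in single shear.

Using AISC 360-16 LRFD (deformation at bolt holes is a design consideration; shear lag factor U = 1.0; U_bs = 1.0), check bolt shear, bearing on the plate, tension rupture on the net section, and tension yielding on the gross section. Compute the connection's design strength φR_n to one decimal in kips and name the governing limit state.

Bolt shear: A_b = π(0.625)²/4 = 0.3068 in². φR_n = 0.75 × 84 × 0.3068 × 6 × 1 = 116.0 kips.
Bearing (0.375 in plate, F_u = 65 ksi): end bolts L_c = 1.3125 − 0.6875/2 = 0.96875, R_n = min(1.2×0.96875×0.375×65, 2.4×0.625×0.375×65) = 28.336 kips/bolt; interior L_c = 1.75 − 0.6875 = 1.0625, R_n = 31.078 kips/bolt. φR_n = 0.75 × (2×28.336 + 4×31.078) = 135.7 kips.
Tension rupture (net): A_n = (7.4375 − 2×0.75)×0.375 = 2.2266 in² (U = 1.0, A_e = A_n). φR_n = 0.75 × 65 × 2.2266 = 108.5 kips.
Tension yield (gross): A_g = 7.4375×0.375 = 2.7891 in². φR_n = 0.90 × 50 × 2.7891 = 125.5 kips.
Governing: min(116.0, 135.7, 108.5, 125.5) = 108.5 kips → net-section rupture.

108.5 kips (net-section rupture governs)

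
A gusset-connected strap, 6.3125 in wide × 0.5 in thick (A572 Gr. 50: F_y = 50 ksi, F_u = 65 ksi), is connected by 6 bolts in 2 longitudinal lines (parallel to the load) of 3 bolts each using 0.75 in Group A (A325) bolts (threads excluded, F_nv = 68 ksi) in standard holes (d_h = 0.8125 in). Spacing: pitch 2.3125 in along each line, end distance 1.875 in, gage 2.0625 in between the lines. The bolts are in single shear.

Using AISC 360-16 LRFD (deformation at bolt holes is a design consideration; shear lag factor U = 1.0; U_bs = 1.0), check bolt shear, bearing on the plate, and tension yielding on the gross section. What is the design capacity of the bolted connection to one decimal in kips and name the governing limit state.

Bolt shear: A_b = π(0.75)²/4 = 0.44179 in². φR_n = 0.75 × 68 × 0.44179 × 6 × 1 = 135.2 kips.
Bearing (0.5 in plate, F_u = 65 ksi): end bolts L_c = 1.875 − 0.8125/2 = 1.46875, R_n = min(1.2×1.46875×0.5×65, 2.4×0.75×0.5×65) = 57.281 kips/bolt; interior L_c = 2.3125 − 0.8125 = 1.5, R_n = 58.5 kips/bolt. φR_n = 0.75 × (2×57.281 + 4×58.5) = 261.4 kips.
Tension yield (gross): A_g = 6.3125×0.5 = 3.1563 in². φR_n = 0.90 × 50 × 3.1563 = 142.0 kips.
Governing: min(135.2, 261.4, 142.0) = 135.2 kips → bolt shear.

135.2 kips (bolt shear governs)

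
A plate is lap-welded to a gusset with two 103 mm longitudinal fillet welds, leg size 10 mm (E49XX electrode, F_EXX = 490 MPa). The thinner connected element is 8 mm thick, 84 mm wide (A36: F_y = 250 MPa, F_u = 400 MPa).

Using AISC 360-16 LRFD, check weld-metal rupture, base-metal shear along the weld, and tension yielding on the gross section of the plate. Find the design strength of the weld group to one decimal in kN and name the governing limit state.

151.2 kN (gross-section yield governs)

Weld metal: throat = 0.707×10 = 7.07 mm, L = 2×103 = 206 mm. φR_n = 0.75 × 0.6 × 490 × 7.07 × 206 = 321.1 kN.
Base metal shear (8 mm plate): yield φR_n = 1.0×0.6×250×8×206 = 247.2 kN; rupture φR_n = 0.75×0.6×400×8×206 = 296.6 kN; take 247.2 kN (yield).
Tension yield (gross): A_g = 84×8 = 672 mm². φR_n = 0.90 × 250 × 672 = 151.2 kN.
Governing: min(321.1, 247.2, 151.2) = 151.2 kN → gross-section yield.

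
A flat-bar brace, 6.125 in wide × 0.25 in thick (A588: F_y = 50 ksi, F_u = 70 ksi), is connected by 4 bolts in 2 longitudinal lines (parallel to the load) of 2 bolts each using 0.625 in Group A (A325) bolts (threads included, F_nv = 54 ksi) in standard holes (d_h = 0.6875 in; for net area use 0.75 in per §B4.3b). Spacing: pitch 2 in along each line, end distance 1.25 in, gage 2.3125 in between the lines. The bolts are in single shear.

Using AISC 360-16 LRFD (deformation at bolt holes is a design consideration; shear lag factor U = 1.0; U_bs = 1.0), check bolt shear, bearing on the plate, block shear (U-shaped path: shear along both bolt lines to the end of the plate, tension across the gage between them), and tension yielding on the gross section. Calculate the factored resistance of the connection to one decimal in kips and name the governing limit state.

49.7 kips (bolt shear governs)

Bolt shear: A_b = π(0.625)²/4 = 0.3068 in². φR_n = 0.75 × 54 × 0.3068 × 4 × 1 = 49.7 kips.
Bearing (0.25 in plate, F_u = 70 ksi): end bolts L_c = 1.25 − 0.6875/2 = 0.90625, R_n = min(1.2×0.90625×0.25×70, 2.4×0.625×0.25×70) = 19.031 kips/bolt; interior L_c = 2 − 0.6875 = 1.3125, R_n = 26.25 kips/bolt. φR_n = 0.75 × (2×19.031 + 2×26.25) = 67.9 kips.
Block shear: shear path 2×[1.25+1×2] = 2×3.25 in, A_gv = 1.625, A_nv = 2×(3.25 − 1.5×0.75)×0.25 = 1.0625 in²; tension across gage: (2.3125 − 1×0.75)×0.25 = 0.39063 in². R_n = min(0.6×70×1.0625, 0.6×50×1.625) + 1.0×70×0.39063 = min(44.625, 48.75) + 27.344 = 71.969 kips. φR_n = 0.75 × 71.969 = 54.0 kips.
Tension yield (gross): A_g = 6.125×0.25 = 1.5313 in². φR_n = 0.90 × 50 × 1.5313 = 68.9 kips.
Governing: min(49.7, 67.9, 54.0, 68.9) = 49.7 kips → bolt shear.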